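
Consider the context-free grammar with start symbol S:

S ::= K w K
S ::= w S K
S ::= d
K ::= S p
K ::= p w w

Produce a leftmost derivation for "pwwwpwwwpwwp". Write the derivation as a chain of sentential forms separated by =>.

S=>KwK=>pwwwK=>pwwwSp=>pwwwKwKp=>pwwwpwwwKp=>pwwwpwwwpwwp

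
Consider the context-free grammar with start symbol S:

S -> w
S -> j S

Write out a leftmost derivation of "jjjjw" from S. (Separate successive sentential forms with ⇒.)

S⇒jS⇒jjS⇒jjjS⇒jjjjS⇒jjjjw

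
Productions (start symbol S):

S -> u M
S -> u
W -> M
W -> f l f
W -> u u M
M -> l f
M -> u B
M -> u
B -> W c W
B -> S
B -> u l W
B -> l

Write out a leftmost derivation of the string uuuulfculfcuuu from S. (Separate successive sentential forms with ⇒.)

S⇒uM⇒uuB⇒uuWcW⇒uuuuMcW⇒uuuulfcW⇒uuuulfcM⇒uuuulfcuB⇒uuuulfcuWcW⇒uuuulfcuMcW⇒uuuulfculfcW⇒uuuulfculfcuuM⇒uuuulfculfcuuu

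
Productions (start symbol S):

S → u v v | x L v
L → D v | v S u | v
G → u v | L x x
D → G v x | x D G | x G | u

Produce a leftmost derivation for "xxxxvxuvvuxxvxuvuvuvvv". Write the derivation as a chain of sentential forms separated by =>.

S => xLv => xDvv => xxDGvv => xxxDGGvv => xxxxDGGGvv => xxxxGvxGGGvv => xxxxLxxvxGGGvv => xxxxvSuxxvxGGGvv => xxxxvxLvuxxvxGGGvv => xxxxvxDvvuxxvxGGGvv => xxxxvxuvvuxxvxGGGvv => xxxxvxuvvuxxvxuvGGvv => xxxxvxuvvuxxvxuvuvGvv => xxxxvxuvvuxxvxuvuvuvvv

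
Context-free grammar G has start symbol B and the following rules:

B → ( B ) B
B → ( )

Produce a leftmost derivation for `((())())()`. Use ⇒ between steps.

B⇒(B)B⇒((B)B)B⇒((())B)B⇒((())())B⇒((())())()

B ⇒ (B)B   [B → ( B ) B]
(B)B ⇒ ((B)B)B   [B → ( B ) B]
((B)B)B ⇒ ((())B)B   [B → ( )]
((())B)B ⇒ ((())())B   [B → ( )]
((())())B ⇒ ((())())()   [B → ( )]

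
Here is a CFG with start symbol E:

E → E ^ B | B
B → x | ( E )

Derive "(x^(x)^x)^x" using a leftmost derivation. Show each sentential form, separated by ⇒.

E ⇒ E^B   [E → E ^ B]
E^B ⇒ B^B   [E → B]
B^B ⇒ (E)^B   [B → ( E )]
(E)^B ⇒ (E^B)^B   [E → E ^ B]
(E^B)^B ⇒ (E^B^B)^B   [E → E ^ B]
(E^B^B)^B ⇒ (B^B^B)^B   [E → B]
(B^B^B)^B ⇒ (x^B^B)^B   [B → x]
(x^B^B)^B ⇒ (x^(E)^B)^B   [B → ( E )]
(x^(E)^B)^B ⇒ (x^(B)^B)^B   [E → B]
(x^(B)^B)^B ⇒ (x^(x)^B)^B   [B → x]
(x^(x)^B)^B ⇒ (x^(x)^x)^B   [B → x]
(x^(x)^x)^B ⇒ (x^(x)^x)^x   [B → x]

E ⇒ E^B ⇒ B^B ⇒ (E)^B ⇒ (E^B)^B ⇒ (E^B^B)^B ⇒ (B^B^B)^B ⇒ (x^B^B)^B ⇒ (x^(E)^B)^B ⇒ (x^(B)^B)^B ⇒ (x^(x)^B)^B ⇒ (x^(x)^x)^B ⇒ (x^(x)^x)^x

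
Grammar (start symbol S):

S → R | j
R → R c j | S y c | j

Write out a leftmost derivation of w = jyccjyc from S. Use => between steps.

S=>R=>Syc=>Ryc=>Rcjyc=>Syccjyc=>jyccjyc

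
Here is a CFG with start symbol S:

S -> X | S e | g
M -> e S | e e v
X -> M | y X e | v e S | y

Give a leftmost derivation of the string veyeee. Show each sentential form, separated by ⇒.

S ⇒ Se ⇒ See ⇒ Xee ⇒ veSee ⇒ veSeee ⇒ veXeee ⇒ veyeee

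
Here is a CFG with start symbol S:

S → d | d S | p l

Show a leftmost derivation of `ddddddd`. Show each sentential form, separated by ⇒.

S ⇒ dS ⇒ ddS ⇒ dddS ⇒ ddddS ⇒ dddddS ⇒ ddddddS ⇒ ddddddd

S ⇒ dS   [S → d S]
dS ⇒ ddS   [S → d S]
ddS ⇒ dddS   [S → d S]
dddS ⇒ ddddS   [S → d S]
ddddS ⇒ dddddS   [S → d S]
dddddS ⇒ ddddddS   [S → d S]
ddddddS ⇒ ddddddd   [S → d]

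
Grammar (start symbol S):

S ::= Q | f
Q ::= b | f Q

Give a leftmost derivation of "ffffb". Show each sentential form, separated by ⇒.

S⇒Q⇒fQ⇒ffQ⇒fffQ⇒ffffQ⇒ffffb

S ⇒ Q   [S ::= Q]
Q ⇒ fQ   [Q ::= f Q]
fQ ⇒ ffQ   [Q ::= f Q]
ffQ ⇒ fffQ   [Q ::= f Q]
fffQ ⇒ ffffQ   [Q ::= f Q]
ffffQ ⇒ ffffb   [Q ::= b]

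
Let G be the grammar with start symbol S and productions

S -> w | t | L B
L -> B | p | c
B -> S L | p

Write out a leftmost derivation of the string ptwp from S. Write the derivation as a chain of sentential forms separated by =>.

S => LB   [S -> L B]
LB => pB   [L -> p]
pB => pSL   [B -> S L]
pSL => ptL   [S -> t]
ptL => ptB   [L -> B]
ptB => ptSL   [B -> S L]
ptSL => ptwL   [S -> w]
ptwL => ptwB   [L -> B]
ptwB => ptwp   [B -> p]

S => LB => pB => pSL => ptL => ptB => ptSL => ptwL => ptwB => ptwp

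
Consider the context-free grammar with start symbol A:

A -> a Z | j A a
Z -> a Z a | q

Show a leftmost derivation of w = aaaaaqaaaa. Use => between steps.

A=>aZ=>aaZa=>aaaZaa=>aaaaZaaa=>aaaaaZaaaa=>aaaaaqaaaa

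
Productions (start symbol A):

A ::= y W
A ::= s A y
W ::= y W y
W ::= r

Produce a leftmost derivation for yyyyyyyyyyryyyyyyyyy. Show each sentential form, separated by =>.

A => yW => yyWy => yyyWyy => yyyyWyyy => yyyyyWyyyy => yyyyyyWyyyyy => yyyyyyyWyyyyyy => yyyyyyyyWyyyyyyy => yyyyyyyyyWyyyyyyyy => yyyyyyyyyyWyyyyyyyyy => yyyyyyyyyyryyyyyyyyy

A => yW   [A ::= y W]
yW => yyWy   [W ::= y W y]
yyWy => yyyWyy   [W ::= y W y]
yyyWyy => yyyyWyyy   [W ::= y W y]
yyyyWyyy => yyyyyWyyyy   [W ::= y W y]
yyyyyWyyyy => yyyyyyWyyyyy   [W ::= y W y]
yyyyyyWyyyyy => yyyyyyyWyyyyyy   [W ::= y W y]
yyyyyyyWyyyyyy => yyyyyyyyWyyyyyyy   [W ::= y W y]
yyyyyyyyWyyyyyyy => yyyyyyyyyWyyyyyyyy   [W ::= y W y]
yyyyyyyyyWyyyyyyyy => yyyyyyyyyyWyyyyyyyyy   [W ::= y W y]
yyyyyyyyyyWyyyyyyyyy => yyyyyyyyyyryyyyyyyyy   [W ::= r]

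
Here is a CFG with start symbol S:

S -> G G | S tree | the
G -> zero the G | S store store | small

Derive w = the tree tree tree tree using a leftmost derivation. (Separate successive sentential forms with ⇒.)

S ⇒ S tree   [S -> S tree]
S tree ⇒ S tree tree   [S -> S tree]
S tree tree ⇒ S tree tree tree   [S -> S tree]
S tree tree tree ⇒ S tree tree tree tree   [S -> S tree]
S tree tree tree tree ⇒ the tree tree tree tree   [S -> the]

S ⇒ S tree ⇒ S tree tree ⇒ S tree tree tree ⇒ S tree tree tree tree ⇒ the tree tree tree tree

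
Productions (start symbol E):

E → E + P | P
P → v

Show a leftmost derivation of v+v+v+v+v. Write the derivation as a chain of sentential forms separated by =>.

E => E+P => E+P+P => E+P+P+P => E+P+P+P+P => P+P+P+P+P => v+P+P+P+P => v+v+P+P+P => v+v+v+P+P => v+v+v+v+P => v+v+v+v+v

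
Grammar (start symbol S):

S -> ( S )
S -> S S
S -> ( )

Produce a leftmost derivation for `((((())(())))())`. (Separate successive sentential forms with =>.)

S=>(S)=>(SS)=>((S)S)=>(((S))S)=>(((SS))S)=>((((S)S))S)=>((((())S))S)=>((((())(S)))S)=>((((())(())))S)=>((((())(())))())

S => (S)   [S -> ( S )]
(S) => (SS)   [S -> S S]
(SS) => ((S)S)   [S -> ( S )]
((S)S) => (((S))S)   [S -> ( S )]
(((S))S) => (((SS))S)   [S -> S S]
(((SS))S) => ((((S)S))S)   [S -> ( S )]
((((S)S))S) => ((((())S))S)   [S -> ( )]
((((())S))S) => ((((())(S)))S)   [S -> ( S )]
((((())(S)))S) => ((((())(())))S)   [S -> ( )]
((((())(())))S) => ((((())(())))())   [S -> ( )]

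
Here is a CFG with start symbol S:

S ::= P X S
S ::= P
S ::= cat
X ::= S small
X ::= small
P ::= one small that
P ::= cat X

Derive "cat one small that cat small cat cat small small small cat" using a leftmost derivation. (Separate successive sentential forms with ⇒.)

S ⇒ P X S ⇒ cat X X S ⇒ cat S small X S ⇒ cat P X S small X S ⇒ cat one small that X S small X S ⇒ cat one small that S small S small X S ⇒ cat one small that cat small S small X S ⇒ cat one small that cat small P small X S ⇒ cat one small that cat small cat X small X S ⇒ cat one small that cat small cat S small small X S ⇒ cat one small that cat small cat cat small small X S ⇒ cat one small that cat small cat cat small small small S ⇒ cat one small that cat small cat cat small small small cat

S ⇒ P X S   [S ::= P X S]
P X S ⇒ cat X X S   [P ::= cat X]
cat X X S ⇒ cat S small X S   [X ::= S small]
cat S small X S ⇒ cat P X S small X S   [S ::= P X S]
cat P X S small X S ⇒ cat one small that X S small X S   [P ::= one small that]
cat one small that X S small X S ⇒ cat one small that S small S small X S   [X ::= S small]
cat one small that S small S small X S ⇒ cat one small that cat small S small X S   [S ::= cat]
cat one small that cat small S small X S ⇒ cat one small that cat small P small X S   [S ::= P]
cat one small that cat small P small X S ⇒ cat one small that cat small cat X small X S   [P ::= cat X]
cat one small that cat small cat X small X S ⇒ cat one small that cat small cat S small small X S   [X ::= S small]
cat one small that cat small cat S small small X S ⇒ cat one small that cat small cat cat small small X S   [S ::= cat]
cat one small that cat small cat cat small small X S ⇒ cat one small that cat small cat cat small small small S   [X ::= small]
cat one small that cat small cat cat small small small S ⇒ cat one small that cat small cat cat small small small cat   [S ::= cat]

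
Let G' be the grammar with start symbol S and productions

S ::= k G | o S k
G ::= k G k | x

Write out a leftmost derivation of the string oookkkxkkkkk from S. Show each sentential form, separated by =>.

S => oSk => ooSkk => oooSkkk => oookGkkk => oookkGkkkk => oookkkGkkkkk => oookkkxkkkkk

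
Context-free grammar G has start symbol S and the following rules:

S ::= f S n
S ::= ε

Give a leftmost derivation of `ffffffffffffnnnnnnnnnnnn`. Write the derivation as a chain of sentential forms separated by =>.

S => fSn   [S ::= f S n]
fSn => ffSnn   [S ::= f S n]
ffSnn => fffSnnn   [S ::= f S n]
fffSnnn => ffffSnnnn   [S ::= f S n]
ffffSnnnn => fffffSnnnnn   [S ::= f S n]
fffffSnnnnn => ffffffSnnnnnn   [S ::= f S n]
ffffffSnnnnnn => fffffffSnnnnnnn   [S ::= f S n]
fffffffSnnnnnnn => ffffffffSnnnnnnnn   [S ::= f S n]
ffffffffSnnnnnnnn => fffffffffSnnnnnnnnn   [S ::= f S n]
fffffffffSnnnnnnnnn => ffffffffffSnnnnnnnnnn   [S ::= f S n]
ffffffffffSnnnnnnnnnn => fffffffffffSnnnnnnnnnnn   [S ::= f S n]
fffffffffffSnnnnnnnnnnn => ffffffffffffSnnnnnnnnnnnn   [S ::= f S n]
ffffffffffffSnnnnnnnnnnnn => ffffffffffffnnnnnnnnnnnn   [S ::= ε]

S => fSn => ffSnn => fffSnnn => ffffSnnnn => fffffSnnnnn => ffffffSnnnnnn => fffffffSnnnnnnn => ffffffffSnnnnnnnn => fffffffffSnnnnnnnnn => ffffffffffSnnnnnnnnnn => fffffffffffSnnnnnnnnnnn => ffffffffffffSnnnnnnnnnnnn => ffffffffffffnnnnnnnnnnnn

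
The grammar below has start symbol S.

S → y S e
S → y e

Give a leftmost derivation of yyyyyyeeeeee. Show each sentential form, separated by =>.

S => ySe   [S → y S e]
ySe => yySee   [S → y S e]
yySee => yyySeee   [S → y S e]
yyySeee => yyyySeeee   [S → y S e]
yyyySeeee => yyyyySeeeee   [S → y S e]
yyyyySeeeee => yyyyyyeeeeee   [S → y e]

S => ySe => yySee => yyySeee => yyyySeeee => yyyyySeeeee => yyyyyyeeeeee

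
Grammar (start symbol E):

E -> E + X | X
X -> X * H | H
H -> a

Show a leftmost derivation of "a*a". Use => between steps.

E => X   [E -> X]
X => X*H   [X -> X * H]
X*H => H*H   [X -> H]
H*H => a*H   [H -> a]
a*H => a*a   [H -> a]

E=>X=>X*H=>H*H=>a*H=>a*a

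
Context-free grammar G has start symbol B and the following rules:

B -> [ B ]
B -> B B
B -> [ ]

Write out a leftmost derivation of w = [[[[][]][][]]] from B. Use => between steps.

B => [B] => [[B]] => [[BB]] => [[BBB]] => [[[B]BB]] => [[[BB]BB]] => [[[[]B]BB]] => [[[[][]]BB]] => [[[[][]][]B]] => [[[[][]][][]]]

B => [B]   [B -> [ B ]]
[B] => [[B]]   [B -> [ B ]]
[[B]] => [[BB]]   [B -> B B]
[[BB]] => [[BBB]]   [B -> B B]
[[BBB]] => [[[B]BB]]   [B -> [ B ]]
[[[B]BB]] => [[[BB]BB]]   [B -> B B]
[[[BB]BB]] => [[[[]B]BB]]   [B -> [ ]]
[[[[]B]BB]] => [[[[][]]BB]]   [B -> [ ]]
[[[[][]]BB]] => [[[[][]][]B]]   [B -> [ ]]
[[[[][]][]B]] => [[[[][]][][]]]   [B -> [ ]]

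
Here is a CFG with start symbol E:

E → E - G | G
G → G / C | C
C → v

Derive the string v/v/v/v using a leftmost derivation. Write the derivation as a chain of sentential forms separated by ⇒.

E⇒G⇒G/C⇒G/C/C⇒G/C/C/C⇒C/C/C/C⇒v/C/C/C⇒v/v/C/C⇒v/v/v/C⇒v/v/v/v

E ⇒ G   [E → G]
G ⇒ G/C   [G → G / C]
G/C ⇒ G/C/C   [G → G / C]
G/C/C ⇒ G/C/C/C   [G → G / C]
G/C/C/C ⇒ C/C/C/C   [G → C]
C/C/C/C ⇒ v/C/C/C   [C → v]
v/C/C/C ⇒ v/v/C/C   [C → v]
v/v/C/C ⇒ v/v/v/C   [C → v]
v/v/v/C ⇒ v/v/v/v   [C → v]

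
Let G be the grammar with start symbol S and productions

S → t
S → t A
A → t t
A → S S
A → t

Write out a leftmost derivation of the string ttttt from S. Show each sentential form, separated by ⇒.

S ⇒ tA   [S → t A]
tA ⇒ tSS   [A → S S]
tSS ⇒ ttS   [S → t]
ttS ⇒ tttA   [S → t A]
tttA ⇒ tttSS   [A → S S]
tttSS ⇒ ttttS   [S → t]
ttttS ⇒ ttttt   [S → t]

S ⇒ tA ⇒ tSS ⇒ ttS ⇒ tttA ⇒ tttSS ⇒ ttttS ⇒ ttttt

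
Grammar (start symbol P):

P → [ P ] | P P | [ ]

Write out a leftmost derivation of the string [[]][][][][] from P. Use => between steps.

P => PP   [P → P P]
PP => PPP   [P → P P]
PPP => PPPP   [P → P P]
PPPP => [P]PPP   [P → [ P ]]
[P]PPP => [[]]PPP   [P → [ ]]
[[]]PPP => [[]]PPPP   [P → P P]
[[]]PPPP => [[]][]PPP   [P → [ ]]
[[]][]PPP => [[]][][]PP   [P → [ ]]
[[]][][]PP => [[]][][][]P   [P → [ ]]
[[]][][][]P => [[]][][][][]   [P → [ ]]

P => PP => PPP => PPPP => [P]PPP => [[]]PPP => [[]]PPPP => [[]][]PPP => [[]][][]PP => [[]][][][]P => [[]][][][][]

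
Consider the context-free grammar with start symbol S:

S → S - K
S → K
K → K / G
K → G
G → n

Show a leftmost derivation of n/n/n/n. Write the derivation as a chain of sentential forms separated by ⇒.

S ⇒ K   [S → K]
K ⇒ K/G   [K → K / G]
K/G ⇒ K/G/G   [K → K / G]
K/G/G ⇒ K/G/G/G   [K → K / G]
K/G/G/G ⇒ G/G/G/G   [K → G]
G/G/G/G ⇒ n/G/G/G   [G → n]
n/G/G/G ⇒ n/n/G/G   [G → n]
n/n/G/G ⇒ n/n/n/G   [G → n]
n/n/n/G ⇒ n/n/n/n   [G → n]

S⇒K⇒K/G⇒K/G/G⇒K/G/G/G⇒G/G/G/G⇒n/G/G/G⇒n/n/G/G⇒n/n/n/G⇒n/n/n/n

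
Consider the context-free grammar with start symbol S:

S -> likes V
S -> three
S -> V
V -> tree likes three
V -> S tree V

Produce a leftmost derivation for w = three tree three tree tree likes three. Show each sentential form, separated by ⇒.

S ⇒ V   [S -> V]
V ⇒ S tree V   [V -> S tree V]
S tree V ⇒ three tree V   [S -> three]
three tree V ⇒ three tree S tree V   [V -> S tree V]
three tree S tree V ⇒ three tree three tree V   [S -> three]
three tree three tree V ⇒ three tree three tree tree likes three   [V -> tree likes three]

S ⇒ V ⇒ S tree V ⇒ three tree V ⇒ three tree S tree V ⇒ three tree three tree V ⇒ three tree three tree tree likes three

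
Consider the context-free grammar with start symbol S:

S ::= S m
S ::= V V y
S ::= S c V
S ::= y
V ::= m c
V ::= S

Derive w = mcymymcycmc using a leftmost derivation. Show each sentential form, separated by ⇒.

S ⇒ ScV ⇒ VVycV ⇒ SVycV ⇒ VVyVycV ⇒ mcVyVycV ⇒ mcSyVycV ⇒ mcSmyVycV ⇒ mcymyVycV ⇒ mcymymcycV ⇒ mcymymcycmc

S ⇒ ScV   [S ::= S c V]
ScV ⇒ VVycV   [S ::= V V y]
VVycV ⇒ SVycV   [V ::= S]
SVycV ⇒ VVyVycV   [S ::= V V y]
VVyVycV ⇒ mcVyVycV   [V ::= m c]
mcVyVycV ⇒ mcSyVycV   [V ::= S]
mcSyVycV ⇒ mcSmyVycV   [S ::= S m]
mcSmyVycV ⇒ mcymyVycV   [S ::= y]
mcymyVycV ⇒ mcymymcycV   [V ::= m c]
mcymymcycV ⇒ mcymymcycmc   [V ::= m c]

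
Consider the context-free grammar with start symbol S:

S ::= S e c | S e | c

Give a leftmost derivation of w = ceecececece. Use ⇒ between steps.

S ⇒ Se ⇒ Sece ⇒ Secece ⇒ Sececece ⇒ Secececece ⇒ Seecececece ⇒ ceecececece

S ⇒ Se   [S ::= S e]
Se ⇒ Sece   [S ::= S e c]
Sece ⇒ Secece   [S ::= S e c]
Secece ⇒ Sececece   [S ::= S e c]
Sececece ⇒ Secececece   [S ::= S e c]
Secececece ⇒ Seecececece   [S ::= S e]
Seecececece ⇒ ceecececece   [S ::= c]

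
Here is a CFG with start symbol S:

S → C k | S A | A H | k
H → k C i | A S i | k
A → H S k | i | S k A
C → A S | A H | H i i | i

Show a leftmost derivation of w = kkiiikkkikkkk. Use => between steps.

S => Ck => AHk => HSkHk => ASiSkHk => HSkSiSkHk => kCiSkSiSkHk => kHiiiSkSiSkHk => kkiiiSkSiSkHk => kkiiikkSiSkHk => kkiiikkkiSkHk => kkiiikkkikkHk => kkiiikkkikkkk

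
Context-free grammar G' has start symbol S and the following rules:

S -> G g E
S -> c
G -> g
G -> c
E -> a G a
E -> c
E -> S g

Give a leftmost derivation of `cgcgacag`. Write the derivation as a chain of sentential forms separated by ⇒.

S ⇒ GgE   [S -> G g E]
GgE ⇒ cgE   [G -> c]
cgE ⇒ cgSg   [E -> S g]
cgSg ⇒ cgGgEg   [S -> G g E]
cgGgEg ⇒ cgcgEg   [G -> c]
cgcgEg ⇒ cgcgaGag   [E -> a G a]
cgcgaGag ⇒ cgcgacag   [G -> c]

S⇒GgE⇒cgE⇒cgSg⇒cgGgEg⇒cgcgEg⇒cgcgaGag⇒cgcgacag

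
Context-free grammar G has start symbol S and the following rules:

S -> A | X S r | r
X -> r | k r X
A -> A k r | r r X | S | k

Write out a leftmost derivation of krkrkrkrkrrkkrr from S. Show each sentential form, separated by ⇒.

S ⇒ XSr ⇒ krXSr ⇒ krkrXSr ⇒ krkrkrXSr ⇒ krkrkrkrXSr ⇒ krkrkrkrkrXSr ⇒ krkrkrkrkrrSr ⇒ krkrkrkrkrrAr ⇒ krkrkrkrkrrAkrr ⇒ krkrkrkrkrrkkrr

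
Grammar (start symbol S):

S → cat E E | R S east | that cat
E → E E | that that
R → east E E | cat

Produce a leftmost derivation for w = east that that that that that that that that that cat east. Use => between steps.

S => R S east => east E E S east => east E E E S east => east E E E E S east => east that that E E E S east => east that that that that E E S east => east that that that that that that E S east => east that that that that that that that that S east => east that that that that that that that that that cat east

S => R S east   [S → R S east]
R S east => east E E S east   [R → east E E]
east E E S east => east E E E S east   [E → E E]
east E E E S east => east E E E E S east   [E → E E]
east E E E E S east => east that that E E E S east   [E → that that]
east that that E E E S east => east that that that that E E S east   [E → that that]
east that that that that E E S east => east that that that that that that E S east   [E → that that]
east that that that that that that E S east => east that that that that that that that that S east   [E → that that]
east that that that that that that that that S east => east that that that that that that that that that cat east   [S → that cat]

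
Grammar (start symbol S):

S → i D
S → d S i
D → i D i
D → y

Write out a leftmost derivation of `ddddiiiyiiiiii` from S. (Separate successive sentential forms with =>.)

S => dSi   [S → d S i]
dSi => ddSii   [S → d S i]
ddSii => dddSiii   [S → d S i]
dddSiii => ddddSiiii   [S → d S i]
ddddSiiii => ddddiDiiii   [S → i D]
ddddiDiiii => ddddiiDiiiii   [D → i D i]
ddddiiDiiiii => ddddiiiDiiiiii   [D → i D i]
ddddiiiDiiiiii => ddddiiiyiiiiii   [D → y]

S => dSi => ddSii => dddSiii => ddddSiiii => ddddiDiiii => ddddiiDiiiii => ddddiiiDiiiiii => ddddiiiyiiiiii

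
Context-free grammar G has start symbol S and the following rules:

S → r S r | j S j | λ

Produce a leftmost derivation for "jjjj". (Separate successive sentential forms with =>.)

S => jSj => jjSjj => jjjj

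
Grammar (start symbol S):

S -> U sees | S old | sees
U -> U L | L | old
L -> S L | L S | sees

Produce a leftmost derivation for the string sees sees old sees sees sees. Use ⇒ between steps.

S ⇒ U sees   [S -> U sees]
U sees ⇒ L sees   [U -> L]
L sees ⇒ S L sees   [L -> S L]
S L sees ⇒ sees L sees   [S -> sees]
sees L sees ⇒ sees S L sees   [L -> S L]
sees S L sees ⇒ sees S old L sees   [S -> S old]
sees S old L sees ⇒ sees sees old L sees   [S -> sees]
sees sees old L sees ⇒ sees sees old S L sees   [L -> S L]
sees sees old S L sees ⇒ sees sees old sees L sees   [S -> sees]
sees sees old sees L sees ⇒ sees sees old sees sees sees   [L -> sees]

S ⇒ U sees ⇒ L sees ⇒ S L sees ⇒ sees L sees ⇒ sees S L sees ⇒ sees S old L sees ⇒ sees sees old L sees ⇒ sees sees old S L sees ⇒ sees sees old sees L sees ⇒ sees sees old sees sees sees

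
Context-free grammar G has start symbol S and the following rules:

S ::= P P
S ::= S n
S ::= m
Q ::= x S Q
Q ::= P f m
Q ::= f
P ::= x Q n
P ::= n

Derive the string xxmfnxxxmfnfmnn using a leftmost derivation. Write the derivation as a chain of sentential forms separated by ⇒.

S ⇒ Sn   [S ::= S n]
Sn ⇒ PPn   [S ::= P P]
PPn ⇒ xQnPn   [P ::= x Q n]
xQnPn ⇒ xxSQnPn   [Q ::= x S Q]
xxSQnPn ⇒ xxmQnPn   [S ::= m]
xxmQnPn ⇒ xxmfnPn   [Q ::= f]
xxmfnPn ⇒ xxmfnxQnn   [P ::= x Q n]
xxmfnxQnn ⇒ xxmfnxPfmnn   [Q ::= P f m]
xxmfnxPfmnn ⇒ xxmfnxxQnfmnn   [P ::= x Q n]
xxmfnxxQnfmnn ⇒ xxmfnxxxSQnfmnn   [Q ::= x S Q]
xxmfnxxxSQnfmnn ⇒ xxmfnxxxmQnfmnn   [S ::= m]
xxmfnxxxmQnfmnn ⇒ xxmfnxxxmfnfmnn   [Q ::= f]

S ⇒ Sn ⇒ PPn ⇒ xQnPn ⇒ xxSQnPn ⇒ xxmQnPn ⇒ xxmfnPn ⇒ xxmfnxQnn ⇒ xxmfnxPfmnn ⇒ xxmfnxxQnfmnn ⇒ xxmfnxxxSQnfmnn ⇒ xxmfnxxxmQnfmnn ⇒ xxmfnxxxmfnfmnn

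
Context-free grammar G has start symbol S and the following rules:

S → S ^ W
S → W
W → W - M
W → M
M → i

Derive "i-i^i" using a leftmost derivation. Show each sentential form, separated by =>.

S => S^W   [S → S ^ W]
S^W => W^W   [S → W]
W^W => W-M^W   [W → W - M]
W-M^W => M-M^W   [W → M]
M-M^W => i-M^W   [M → i]
i-M^W => i-i^W   [M → i]
i-i^W => i-i^M   [W → M]
i-i^M => i-i^i   [M → i]

S => S^W => W^W => W-M^W => M-M^W => i-M^W => i-i^W => i-i^M => i-i^i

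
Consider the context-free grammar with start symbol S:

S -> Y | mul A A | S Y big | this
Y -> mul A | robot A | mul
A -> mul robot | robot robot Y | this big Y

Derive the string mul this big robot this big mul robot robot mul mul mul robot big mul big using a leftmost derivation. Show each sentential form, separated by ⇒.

S ⇒ S Y big   [S -> S Y big]
S Y big ⇒ S Y big Y big   [S -> S Y big]
S Y big Y big ⇒ mul A A Y big Y big   [S -> mul A A]
mul A A Y big Y big ⇒ mul this big Y A Y big Y big   [A -> this big Y]
mul this big Y A Y big Y big ⇒ mul this big robot A A Y big Y big   [Y -> robot A]
mul this big robot A A Y big Y big ⇒ mul this big robot this big Y A Y big Y big   [A -> this big Y]
mul this big robot this big Y A Y big Y big ⇒ mul this big robot this big mul A Y big Y big   [Y -> mul]
mul this big robot this big mul A Y big Y big ⇒ mul this big robot this big mul robot robot Y Y big Y big   [A -> robot robot Y]
mul this big robot this big mul robot robot Y Y big Y big ⇒ mul this big robot this big mul robot robot mul Y big Y big   [Y -> mul]
mul this big robot this big mul robot robot mul Y big Y big ⇒ mul this big robot this big mul robot robot mul mul A big Y big   [Y -> mul A]
mul this big robot this big mul robot robot mul mul A big Y big ⇒ mul this big robot this big mul robot robot mul mul mul robot big Y big   [A -> mul robot]
mul this big robot this big mul robot robot mul mul mul robot big Y big ⇒ mul this big robot this big mul robot robot mul mul mul robot big mul big   [Y -> mul]

S ⇒ S Y big ⇒ S Y big Y big ⇒ mul A A Y big Y big ⇒ mul this big Y A Y big Y big ⇒ mul this big robot A A Y big Y big ⇒ mul this big robot this big Y A Y big Y big ⇒ mul this big robot this big mul A Y big Y big ⇒ mul this big robot this big mul robot robot Y Y big Y big ⇒ mul this big robot this big mul robot robot mul Y big Y big ⇒ mul this big robot this big mul robot robot mul mul A big Y big ⇒ mul this big robot this big mul robot robot mul mul mul robot big Y big ⇒ mul this big robot this big mul robot robot mul mul mul robot big mul big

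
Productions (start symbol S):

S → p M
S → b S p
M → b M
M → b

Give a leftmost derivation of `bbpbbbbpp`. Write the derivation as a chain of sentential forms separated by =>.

S => bSp => bbSpp => bbpMpp => bbpbMpp => bbpbbMpp => bbpbbbMpp => bbpbbbbpp

S => bSp   [S → b S p]
bSp => bbSpp   [S → b S p]
bbSpp => bbpMpp   [S → p M]
bbpMpp => bbpbMpp   [M → b M]
bbpbMpp => bbpbbMpp   [M → b M]
bbpbbMpp => bbpbbbMpp   [M → b M]
bbpbbbMpp => bbpbbbbpp   [M → b]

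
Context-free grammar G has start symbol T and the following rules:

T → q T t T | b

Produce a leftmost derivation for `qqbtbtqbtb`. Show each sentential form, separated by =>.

T=>qTtT=>qqTtTtT=>qqbtTtT=>qqbtbtT=>qqbtbtqTtT=>qqbtbtqbtT=>qqbtbtqbtb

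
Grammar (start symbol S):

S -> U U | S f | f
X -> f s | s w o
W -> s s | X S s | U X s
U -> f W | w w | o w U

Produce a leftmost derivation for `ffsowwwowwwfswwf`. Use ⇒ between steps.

S ⇒ Sf ⇒ UUf ⇒ fWUf ⇒ fXSsUf ⇒ ffsSsUf ⇒ ffsSfsUf ⇒ ffsUUfsUf ⇒ ffsowUUfsUf ⇒ ffsowwwUfsUf ⇒ ffsowwwowUfsUf ⇒ ffsowwwowwwfsUf ⇒ ffsowwwowwwfswwf

S ⇒ Sf   [S -> S f]
Sf ⇒ UUf   [S -> U U]
UUf ⇒ fWUf   [U -> f W]
fWUf ⇒ fXSsUf   [W -> X S s]
fXSsUf ⇒ ffsSsUf   [X -> f s]
ffsSsUf ⇒ ffsSfsUf   [S -> S f]
ffsSfsUf ⇒ ffsUUfsUf   [S -> U U]
ffsUUfsUf ⇒ ffsowUUfsUf   [U -> o w U]
ffsowUUfsUf ⇒ ffsowwwUfsUf   [U -> w w]
ffsowwwUfsUf ⇒ ffsowwwowUfsUf   [U -> o w U]
ffsowwwowUfsUf ⇒ ffsowwwowwwfsUf   [U -> w w]
ffsowwwowwwfsUf ⇒ ffsowwwowwwfswwf   [U -> w w]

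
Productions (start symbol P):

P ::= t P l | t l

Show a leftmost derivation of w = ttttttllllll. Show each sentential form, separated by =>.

P=>tPl=>ttPll=>tttPlll=>ttttPllll=>tttttPlllll=>ttttttllllll

P => tPl   [P ::= t P l]
tPl => ttPll   [P ::= t P l]
ttPll => tttPlll   [P ::= t P l]
tttPlll => ttttPllll   [P ::= t P l]
ttttPllll => tttttPlllll   [P ::= t P l]
tttttPlllll => ttttttllllll   [P ::= t l]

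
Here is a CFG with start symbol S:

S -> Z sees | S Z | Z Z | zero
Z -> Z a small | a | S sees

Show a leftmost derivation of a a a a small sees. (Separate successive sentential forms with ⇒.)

S ⇒ Z Z   [S -> Z Z]
Z Z ⇒ a Z   [Z -> a]
a Z ⇒ a S sees   [Z -> S sees]
a S sees ⇒ a Z Z sees   [S -> Z Z]
a Z Z sees ⇒ a a Z sees   [Z -> a]
a a Z sees ⇒ a a Z a small sees   [Z -> Z a small]
a a Z a small sees ⇒ a a a a small sees   [Z -> a]

S ⇒ Z Z ⇒ a Z ⇒ a S sees ⇒ a Z Z sees ⇒ a a Z sees ⇒ a a Z a small sees ⇒ a a a a small sees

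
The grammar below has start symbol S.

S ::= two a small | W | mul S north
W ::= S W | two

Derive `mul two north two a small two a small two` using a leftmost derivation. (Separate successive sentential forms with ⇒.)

S ⇒ W   [S ::= W]
W ⇒ S W   [W ::= S W]
S W ⇒ mul S north W   [S ::= mul S north]
mul S north W ⇒ mul W north W   [S ::= W]
mul W north W ⇒ mul two north W   [W ::= two]
mul two north W ⇒ mul two north S W   [W ::= S W]
mul two north S W ⇒ mul two north two a small W   [S ::= two a small]
mul two north two a small W ⇒ mul two north two a small S W   [W ::= S W]
mul two north two a small S W ⇒ mul two north two a small two a small W   [S ::= two a small]
mul two north two a small two a small W ⇒ mul two north two a small two a small two   [W ::= two]

S ⇒ W ⇒ S W ⇒ mul S north W ⇒ mul W north W ⇒ mul two north W ⇒ mul two north S W ⇒ mul two north two a small W ⇒ mul two north two a small S W ⇒ mul two north two a small two a small W ⇒ mul two north two a small two a small two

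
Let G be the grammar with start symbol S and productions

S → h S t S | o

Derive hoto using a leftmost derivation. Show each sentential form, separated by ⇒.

S ⇒ hStS ⇒ hotS ⇒ hoto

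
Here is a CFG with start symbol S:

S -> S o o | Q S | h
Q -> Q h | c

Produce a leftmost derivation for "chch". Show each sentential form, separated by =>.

S => QS => QhS => chS => chQS => chcS => chch

S => QS   [S -> Q S]
QS => QhS   [Q -> Q h]
QhS => chS   [Q -> c]
chS => chQS   [S -> Q S]
chQS => chcS   [Q -> c]
chcS => chch   [S -> h]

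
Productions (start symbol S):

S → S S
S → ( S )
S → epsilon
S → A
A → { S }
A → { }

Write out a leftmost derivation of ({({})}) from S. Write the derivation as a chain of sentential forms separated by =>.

S=>(S)=>(SS)=>(AS)=>({S}S)=>({(S)}S)=>({(SS)}S)=>({(AS)}S)=>({({}S)}S)=>({({})}S)=>({({})})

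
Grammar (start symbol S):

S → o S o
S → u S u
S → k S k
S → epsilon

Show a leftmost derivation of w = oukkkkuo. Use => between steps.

S => oSo => ouSuo => oukSkuo => oukkSkkuo => oukkkkuo

S => oSo   [S → o S o]
oSo => ouSuo   [S → u S u]
ouSuo => oukSkuo   [S → k S k]
oukSkuo => oukkSkkuo   [S → k S k]
oukkSkkuo => oukkkkuo   [S → epsilon]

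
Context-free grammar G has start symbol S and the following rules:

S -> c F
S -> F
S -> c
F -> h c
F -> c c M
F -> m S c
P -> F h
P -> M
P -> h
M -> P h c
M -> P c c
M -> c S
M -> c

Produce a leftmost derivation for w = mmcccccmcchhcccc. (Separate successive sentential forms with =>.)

S => F => mSc => mFc => mmScc => mmcFcc => mmcccMcc => mmccccScc => mmcccccFcc => mmcccccmSccc => mmcccccmFccc => mmcccccmccMccc => mmcccccmccPhcccc => mmcccccmcchhcccc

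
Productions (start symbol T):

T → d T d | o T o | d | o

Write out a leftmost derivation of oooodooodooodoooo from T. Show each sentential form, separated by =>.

T => oTo   [T → o T o]
oTo => ooToo   [T → o T o]
ooToo => oooTooo   [T → o T o]
oooTooo => ooooToooo   [T → o T o]
ooooToooo => oooodTdoooo   [T → d T d]
oooodTdoooo => oooodoTodoooo   [T → o T o]
oooodoTodoooo => oooodooToodoooo   [T → o T o]
oooodooToodoooo => oooodoooTooodoooo   [T → o T o]
oooodoooTooodoooo => oooodooodooodoooo   [T → d]

T => oTo => ooToo => oooTooo => ooooToooo => oooodTdoooo => oooodoTodoooo => oooodooToodoooo => oooodoooTooodoooo => oooodooodooodoooo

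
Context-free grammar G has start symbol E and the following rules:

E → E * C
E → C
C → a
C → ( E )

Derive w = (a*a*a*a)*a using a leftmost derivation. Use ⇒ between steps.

E ⇒ E*C   [E → E * C]
E*C ⇒ C*C   [E → C]
C*C ⇒ (E)*C   [C → ( E )]
(E)*C ⇒ (E*C)*C   [E → E * C]
(E*C)*C ⇒ (E*C*C)*C   [E → E * C]
(E*C*C)*C ⇒ (E*C*C*C)*C   [E → E * C]
(E*C*C*C)*C ⇒ (C*C*C*C)*C   [E → C]
(C*C*C*C)*C ⇒ (a*C*C*C)*C   [C → a]
(a*C*C*C)*C ⇒ (a*a*C*C)*C   [C → a]
(a*a*C*C)*C ⇒ (a*a*a*C)*C   [C → a]
(a*a*a*C)*C ⇒ (a*a*a*a)*C   [C → a]
(a*a*a*a)*C ⇒ (a*a*a*a)*a   [C → a]

E ⇒ E*C ⇒ C*C ⇒ (E)*C ⇒ (E*C)*C ⇒ (E*C*C)*C ⇒ (E*C*C*C)*C ⇒ (C*C*C*C)*C ⇒ (a*C*C*C)*C ⇒ (a*a*C*C)*C ⇒ (a*a*a*C)*C ⇒ (a*a*a*a)*C ⇒ (a*a*a*a)*a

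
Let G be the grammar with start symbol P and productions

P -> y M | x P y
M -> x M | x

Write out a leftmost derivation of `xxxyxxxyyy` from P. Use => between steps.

P=>xPy=>xxPyy=>xxxPyyy=>xxxyMyyy=>xxxyxMyyy=>xxxyxxMyyy=>xxxyxxxyyy

P => xPy   [P -> x P y]
xPy => xxPyy   [P -> x P y]
xxPyy => xxxPyyy   [P -> x P y]
xxxPyyy => xxxyMyyy   [P -> y M]
xxxyMyyy => xxxyxMyyy   [M -> x M]
xxxyxMyyy => xxxyxxMyyy   [M -> x M]
xxxyxxMyyy => xxxyxxxyyy   [M -> x]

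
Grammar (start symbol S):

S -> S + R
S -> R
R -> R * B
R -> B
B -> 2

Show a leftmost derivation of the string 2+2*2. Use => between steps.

S => S+R => R+R => B+R => 2+R => 2+R*B => 2+B*B => 2+2*B => 2+2*2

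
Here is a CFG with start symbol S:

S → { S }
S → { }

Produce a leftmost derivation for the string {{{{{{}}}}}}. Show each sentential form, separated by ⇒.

S⇒{S}⇒{{S}}⇒{{{S}}}⇒{{{{S}}}}⇒{{{{{S}}}}}⇒{{{{{{}}}}}}

S ⇒ {S}   [S → { S }]
{S} ⇒ {{S}}   [S → { S }]
{{S}} ⇒ {{{S}}}   [S → { S }]
{{{S}}} ⇒ {{{{S}}}}   [S → { S }]
{{{{S}}}} ⇒ {{{{{S}}}}}   [S → { S }]
{{{{{S}}}}} ⇒ {{{{{{}}}}}}   [S → { }]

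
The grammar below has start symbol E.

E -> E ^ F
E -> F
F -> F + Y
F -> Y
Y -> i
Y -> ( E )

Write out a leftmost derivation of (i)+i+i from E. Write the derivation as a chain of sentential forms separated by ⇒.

E⇒F⇒F+Y⇒F+Y+Y⇒Y+Y+Y⇒(E)+Y+Y⇒(F)+Y+Y⇒(Y)+Y+Y⇒(i)+Y+Y⇒(i)+i+Y⇒(i)+i+i

E ⇒ F   [E -> F]
F ⇒ F+Y   [F -> F + Y]
F+Y ⇒ F+Y+Y   [F -> F + Y]
F+Y+Y ⇒ Y+Y+Y   [F -> Y]
Y+Y+Y ⇒ (E)+Y+Y   [Y -> ( E )]
(E)+Y+Y ⇒ (F)+Y+Y   [E -> F]
(F)+Y+Y ⇒ (Y)+Y+Y   [F -> Y]
(Y)+Y+Y ⇒ (i)+Y+Y   [Y -> i]
(i)+Y+Y ⇒ (i)+i+Y   [Y -> i]
(i)+i+Y ⇒ (i)+i+i   [Y -> i]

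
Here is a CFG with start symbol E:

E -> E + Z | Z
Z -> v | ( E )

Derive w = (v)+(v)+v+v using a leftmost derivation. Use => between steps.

E => E+Z => E+Z+Z => E+Z+Z+Z => Z+Z+Z+Z => (E)+Z+Z+Z => (Z)+Z+Z+Z => (v)+Z+Z+Z => (v)+(E)+Z+Z => (v)+(Z)+Z+Z => (v)+(v)+Z+Z => (v)+(v)+v+Z => (v)+(v)+v+v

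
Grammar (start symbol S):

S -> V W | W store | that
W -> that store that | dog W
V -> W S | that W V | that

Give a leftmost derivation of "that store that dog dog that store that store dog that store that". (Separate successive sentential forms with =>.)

S => V W => W S W => that store that S W => that store that W store W => that store that dog W store W => that store that dog dog W store W => that store that dog dog that store that store W => that store that dog dog that store that store dog W => that store that dog dog that store that store dog that store that

S => V W   [S -> V W]
V W => W S W   [V -> W S]
W S W => that store that S W   [W -> that store that]
that store that S W => that store that W store W   [S -> W store]
that store that W store W => that store that dog W store W   [W -> dog W]
that store that dog W store W => that store that dog dog W store W   [W -> dog W]
that store that dog dog W store W => that store that dog dog that store that store W   [W -> that store that]
that store that dog dog that store that store W => that store that dog dog that store that store dog W   [W -> dog W]
that store that dog dog that store that store dog W => that store that dog dog that store that store dog that store that   [W -> that store that]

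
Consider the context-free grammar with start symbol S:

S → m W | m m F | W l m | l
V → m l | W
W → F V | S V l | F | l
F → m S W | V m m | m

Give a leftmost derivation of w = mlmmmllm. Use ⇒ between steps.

S ⇒ Wlm   [S → W l m]
Wlm ⇒ FVlm   [W → F V]
FVlm ⇒ VmmVlm   [F → V m m]
VmmVlm ⇒ mlmmVlm   [V → m l]
mlmmVlm ⇒ mlmmmllm   [V → m l]

S ⇒ Wlm ⇒ FVlm ⇒ VmmVlm ⇒ mlmmVlm ⇒ mlmmmllm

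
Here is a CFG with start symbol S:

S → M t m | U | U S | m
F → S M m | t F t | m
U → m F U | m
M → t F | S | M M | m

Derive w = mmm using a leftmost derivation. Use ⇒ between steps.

S ⇒ US   [S → U S]
US ⇒ mS   [U → m]
mS ⇒ mUS   [S → U S]
mUS ⇒ mmS   [U → m]
mmS ⇒ mmm   [S → m]

S⇒US⇒mS⇒mUS⇒mmS⇒mmm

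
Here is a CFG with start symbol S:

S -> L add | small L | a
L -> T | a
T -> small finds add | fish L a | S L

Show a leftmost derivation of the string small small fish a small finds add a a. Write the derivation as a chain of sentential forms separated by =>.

S => small L   [S -> small L]
small L => small T   [L -> T]
small T => small S L   [T -> S L]
small S L => small small L L   [S -> small L]
small small L L => small small T L   [L -> T]
small small T L => small small fish L a L   [T -> fish L a]
small small fish L a L => small small fish T a L   [L -> T]
small small fish T a L => small small fish S L a L   [T -> S L]
small small fish S L a L => small small fish a L a L   [S -> a]
small small fish a L a L => small small fish a T a L   [L -> T]
small small fish a T a L => small small fish a small finds add a L   [T -> small finds add]
small small fish a small finds add a L => small small fish a small finds add a a   [L -> a]

S => small L => small T => small S L => small small L L => small small T L => small small fish L a L => small small fish T a L => small small fish S L a L => small small fish a L a L => small small fish a T a L => small small fish a small finds add a L => small small fish a small finds add a a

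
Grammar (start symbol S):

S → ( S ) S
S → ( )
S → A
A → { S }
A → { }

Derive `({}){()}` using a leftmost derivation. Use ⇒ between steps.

S ⇒ (S)S   [S → ( S ) S]
(S)S ⇒ (A)S   [S → A]
(A)S ⇒ ({})S   [A → { }]
({})S ⇒ ({})A   [S → A]
({})A ⇒ ({}){S}   [A → { S }]
({}){S} ⇒ ({}){()}   [S → ( )]

S⇒(S)S⇒(A)S⇒({})S⇒({})A⇒({}){S}⇒({}){()}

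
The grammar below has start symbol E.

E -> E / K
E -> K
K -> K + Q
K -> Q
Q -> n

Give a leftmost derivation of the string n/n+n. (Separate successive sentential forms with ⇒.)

E ⇒ E/K   [E -> E / K]
E/K ⇒ K/K   [E -> K]
K/K ⇒ Q/K   [K -> Q]
Q/K ⇒ n/K   [Q -> n]
n/K ⇒ n/K+Q   [K -> K + Q]
n/K+Q ⇒ n/Q+Q   [K -> Q]
n/Q+Q ⇒ n/n+Q   [Q -> n]
n/n+Q ⇒ n/n+n   [Q -> n]

E ⇒ E/K ⇒ K/K ⇒ Q/K ⇒ n/K ⇒ n/K+Q ⇒ n/Q+Q ⇒ n/n+Q ⇒ n/n+n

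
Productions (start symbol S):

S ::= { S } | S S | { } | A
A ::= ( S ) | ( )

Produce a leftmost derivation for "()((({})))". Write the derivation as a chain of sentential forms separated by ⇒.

S ⇒ SS   [S ::= S S]
SS ⇒ AS   [S ::= A]
AS ⇒ ()S   [A ::= ( )]
()S ⇒ ()A   [S ::= A]
()A ⇒ ()(S)   [A ::= ( S )]
()(S) ⇒ ()(A)   [S ::= A]
()(A) ⇒ ()((S))   [A ::= ( S )]
()((S)) ⇒ ()((A))   [S ::= A]
()((A)) ⇒ ()(((S)))   [A ::= ( S )]
()(((S))) ⇒ ()((({})))   [S ::= { }]

S ⇒ SS ⇒ AS ⇒ ()S ⇒ ()A ⇒ ()(S) ⇒ ()(A) ⇒ ()((S)) ⇒ ()((A)) ⇒ ()(((S))) ⇒ ()((({})))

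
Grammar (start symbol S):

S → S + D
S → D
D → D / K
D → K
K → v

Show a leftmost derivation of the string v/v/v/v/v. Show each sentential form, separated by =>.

S => D => D/K => D/K/K => D/K/K/K => D/K/K/K/K => K/K/K/K/K => v/K/K/K/K => v/v/K/K/K => v/v/v/K/K => v/v/v/v/K => v/v/v/v/v

S => D   [S → D]
D => D/K   [D → D / K]
D/K => D/K/K   [D → D / K]
D/K/K => D/K/K/K   [D → D / K]
D/K/K/K => D/K/K/K/K   [D → D / K]
D/K/K/K/K => K/K/K/K/K   [D → K]
K/K/K/K/K => v/K/K/K/K   [K → v]
v/K/K/K/K => v/v/K/K/K   [K → v]
v/v/K/K/K => v/v/v/K/K   [K → v]
v/v/v/K/K => v/v/v/v/K   [K → v]
v/v/v/v/K => v/v/v/v/v   [K → v]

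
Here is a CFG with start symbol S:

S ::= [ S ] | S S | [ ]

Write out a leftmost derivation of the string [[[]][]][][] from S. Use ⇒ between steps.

S ⇒ SS   [S ::= S S]
SS ⇒ [S]S   [S ::= [ S ]]
[S]S ⇒ [SS]S   [S ::= S S]
[SS]S ⇒ [[S]S]S   [S ::= [ S ]]
[[S]S]S ⇒ [[[]]S]S   [S ::= [ ]]
[[[]]S]S ⇒ [[[]][]]S   [S ::= [ ]]
[[[]][]]S ⇒ [[[]][]]SS   [S ::= S S]
[[[]][]]SS ⇒ [[[]][]][]S   [S ::= [ ]]
[[[]][]][]S ⇒ [[[]][]][][]   [S ::= [ ]]

S⇒SS⇒[S]S⇒[SS]S⇒[[S]S]S⇒[[[]]S]S⇒[[[]][]]S⇒[[[]][]]SS⇒[[[]][]][]S⇒[[[]][]][][]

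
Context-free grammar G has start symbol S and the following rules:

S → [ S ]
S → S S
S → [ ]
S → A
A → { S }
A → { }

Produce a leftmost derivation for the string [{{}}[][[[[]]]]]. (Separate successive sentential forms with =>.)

S => [S] => [SS] => [SSS] => [ASS] => [{S}SS] => [{A}SS] => [{{}}SS] => [{{}}[]S] => [{{}}[][S]] => [{{}}[][[S]]] => [{{}}[][[[S]]]] => [{{}}[][[[[]]]]]

S => [S]   [S → [ S ]]
[S] => [SS]   [S → S S]
[SS] => [SSS]   [S → S S]
[SSS] => [ASS]   [S → A]
[ASS] => [{S}SS]   [A → { S }]
[{S}SS] => [{A}SS]   [S → A]
[{A}SS] => [{{}}SS]   [A → { }]
[{{}}SS] => [{{}}[]S]   [S → [ ]]
[{{}}[]S] => [{{}}[][S]]   [S → [ S ]]
[{{}}[][S]] => [{{}}[][[S]]]   [S → [ S ]]
[{{}}[][[S]]] => [{{}}[][[[S]]]]   [S → [ S ]]
[{{}}[][[[S]]]] => [{{}}[][[[[]]]]]   [S → [ ]]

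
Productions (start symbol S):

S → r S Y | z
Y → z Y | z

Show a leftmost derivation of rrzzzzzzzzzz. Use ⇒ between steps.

S ⇒ rSY ⇒ rrSYY ⇒ rrzYY ⇒ rrzzYY ⇒ rrzzzYY ⇒ rrzzzzYY ⇒ rrzzzzzYY ⇒ rrzzzzzzYY ⇒ rrzzzzzzzYY ⇒ rrzzzzzzzzY ⇒ rrzzzzzzzzzY ⇒ rrzzzzzzzzzz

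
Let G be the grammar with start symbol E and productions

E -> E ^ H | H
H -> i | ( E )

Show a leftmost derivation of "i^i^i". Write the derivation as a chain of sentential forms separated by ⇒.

E ⇒ E^H ⇒ E^H^H ⇒ H^H^H ⇒ i^H^H ⇒ i^i^H ⇒ i^i^i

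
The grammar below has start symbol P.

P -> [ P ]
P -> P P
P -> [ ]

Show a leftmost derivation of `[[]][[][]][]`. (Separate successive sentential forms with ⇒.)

P ⇒ PP ⇒ [P]P ⇒ [[]]P ⇒ [[]]PP ⇒ [[]][P]P ⇒ [[]][PP]P ⇒ [[]][[]P]P ⇒ [[]][[][]]P ⇒ [[]][[][]][]

P ⇒ PP   [P -> P P]
PP ⇒ [P]P   [P -> [ P ]]
[P]P ⇒ [[]]P   [P -> [ ]]
[[]]P ⇒ [[]]PP   [P -> P P]
[[]]PP ⇒ [[]][P]P   [P -> [ P ]]
[[]][P]P ⇒ [[]][PP]P   [P -> P P]
[[]][PP]P ⇒ [[]][[]P]P   [P -> [ ]]
[[]][[]P]P ⇒ [[]][[][]]P   [P -> [ ]]
[[]][[][]]P ⇒ [[]][[][]][]   [P -> [ ]]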